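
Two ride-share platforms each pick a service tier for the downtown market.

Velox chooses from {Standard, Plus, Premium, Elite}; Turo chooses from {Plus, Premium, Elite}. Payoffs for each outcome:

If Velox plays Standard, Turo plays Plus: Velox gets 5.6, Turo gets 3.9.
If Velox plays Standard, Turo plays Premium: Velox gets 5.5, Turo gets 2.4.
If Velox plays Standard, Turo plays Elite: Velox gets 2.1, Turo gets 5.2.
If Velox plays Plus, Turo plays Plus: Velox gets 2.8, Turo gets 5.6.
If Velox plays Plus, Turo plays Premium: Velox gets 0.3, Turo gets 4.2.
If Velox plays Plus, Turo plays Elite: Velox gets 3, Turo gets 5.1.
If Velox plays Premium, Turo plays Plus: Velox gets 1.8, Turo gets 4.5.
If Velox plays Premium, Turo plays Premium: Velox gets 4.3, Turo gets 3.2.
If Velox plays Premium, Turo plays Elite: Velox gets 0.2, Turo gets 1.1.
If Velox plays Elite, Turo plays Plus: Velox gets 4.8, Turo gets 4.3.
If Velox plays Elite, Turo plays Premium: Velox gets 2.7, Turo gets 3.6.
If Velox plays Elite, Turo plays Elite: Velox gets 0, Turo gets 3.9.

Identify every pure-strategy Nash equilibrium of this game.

Velox against Plus: payoffs 5.6, 2.8, 1.8, 4.8 → best response Standard.
Velox against Premium: payoffs 5.5, 0.3, 4.3, 2.7 → best response Standard.
Velox against Elite: payoffs 2.1, 3, 0.2, 0 → best response Plus.
Turo against Standard: payoffs 3.9, 2.4, 5.2 → best response Elite.
Turo against Plus: payoffs 5.6, 4.2, 5.1 → best response Plus.
Turo against Premium: payoffs 4.5, 3.2, 1.1 → best response Plus.
Turo against Elite: payoffs 4.3, 3.6, 3.9 → best response Plus.
No profile is a mutual best response for all players.

There is no pure-strategy Nash equilibrium.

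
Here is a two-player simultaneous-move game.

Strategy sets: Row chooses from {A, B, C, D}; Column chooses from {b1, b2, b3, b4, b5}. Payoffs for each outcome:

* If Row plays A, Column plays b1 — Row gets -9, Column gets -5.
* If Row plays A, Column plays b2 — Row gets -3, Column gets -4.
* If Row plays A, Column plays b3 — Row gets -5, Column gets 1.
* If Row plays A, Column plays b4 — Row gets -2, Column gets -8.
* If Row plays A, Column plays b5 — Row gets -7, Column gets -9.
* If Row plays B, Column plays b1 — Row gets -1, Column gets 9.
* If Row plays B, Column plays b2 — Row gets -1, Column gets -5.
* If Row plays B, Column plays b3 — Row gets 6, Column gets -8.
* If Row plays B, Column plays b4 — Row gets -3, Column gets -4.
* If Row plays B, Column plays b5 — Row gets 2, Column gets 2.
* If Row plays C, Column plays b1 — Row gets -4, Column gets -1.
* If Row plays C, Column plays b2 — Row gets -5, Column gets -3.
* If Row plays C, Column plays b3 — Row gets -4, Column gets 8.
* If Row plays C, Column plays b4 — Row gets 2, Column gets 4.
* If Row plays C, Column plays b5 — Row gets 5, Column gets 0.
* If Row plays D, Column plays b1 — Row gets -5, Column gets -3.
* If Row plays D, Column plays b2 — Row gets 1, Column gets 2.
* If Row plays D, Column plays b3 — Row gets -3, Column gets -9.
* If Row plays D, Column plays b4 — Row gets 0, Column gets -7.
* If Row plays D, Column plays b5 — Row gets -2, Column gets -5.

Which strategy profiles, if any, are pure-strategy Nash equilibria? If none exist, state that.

Row against b1: payoffs -9, -1, -4, -5 → best response B.
Row against b2: payoffs -3, -1, -5, 1 → best response D.
Row against b3: payoffs -5, 6, -4, -3 → best response B.
Row against b4: payoffs -2, -3, 2, 0 → best response C.
Row against b5: payoffs -7, 2, 5, -2 → best response C.
Column against A: payoffs -5, -4, 1, -8, -9 → best response b3.
Column against B: payoffs 9, -5, -8, -4, 2 → best response b1.
Column against C: payoffs -1, -3, 8, 4, 0 → best response b3.
Column against D: payoffs -3, 2, -9, -7, -5 → best response b2.
Mutual best responses: (B, b1); (D, b2).

Pure-strategy Nash equilibria: (B, b1), (D, b2)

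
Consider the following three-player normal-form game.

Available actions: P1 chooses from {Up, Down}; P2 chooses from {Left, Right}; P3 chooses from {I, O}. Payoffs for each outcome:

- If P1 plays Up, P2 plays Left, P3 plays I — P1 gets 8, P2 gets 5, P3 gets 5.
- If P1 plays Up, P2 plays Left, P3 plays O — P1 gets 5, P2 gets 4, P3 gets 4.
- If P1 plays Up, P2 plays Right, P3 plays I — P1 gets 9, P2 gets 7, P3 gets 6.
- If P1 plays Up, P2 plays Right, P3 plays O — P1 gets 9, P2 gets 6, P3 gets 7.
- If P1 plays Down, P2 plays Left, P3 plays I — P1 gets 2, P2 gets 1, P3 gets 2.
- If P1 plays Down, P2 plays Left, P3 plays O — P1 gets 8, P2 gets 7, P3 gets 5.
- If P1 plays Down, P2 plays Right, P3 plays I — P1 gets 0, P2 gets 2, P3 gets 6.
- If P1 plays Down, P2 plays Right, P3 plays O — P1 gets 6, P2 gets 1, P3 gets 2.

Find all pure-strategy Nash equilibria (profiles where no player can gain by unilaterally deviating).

Check each profile: it is a Nash equilibrium iff no player can strictly gain by switching unilaterally.
(Up, Left, I): P2 can switch to Right (5 → 7). Not NE.
(Up, Left, O): P1 can switch to Down (5 → 8). Not NE.
(Up, Right, I): P3 can switch to O (6 → 7). Not NE.
(Up, Right, O): P1 gets 9, best alternative 6; P2 gets 6, best alternative 4; P3 gets 7, best alternative 6. No profitable deviation — NE.
(Down, Left, I): P1 can switch to Up (2 → 8). Not NE.
(Down, Left, O): P1 gets 8, best alternative 5; P2 gets 7, best alternative 1; P3 gets 5, best alternative 2. No profitable deviation — NE.
(Down, Right, I): P1 can switch to Up (0 → 9). Not NE.
(Down, Right, O): P1 can switch to Up (6 → 9). Not NE.

The pure Nash equilibria are (Up, Right, O); (Down, Left, O).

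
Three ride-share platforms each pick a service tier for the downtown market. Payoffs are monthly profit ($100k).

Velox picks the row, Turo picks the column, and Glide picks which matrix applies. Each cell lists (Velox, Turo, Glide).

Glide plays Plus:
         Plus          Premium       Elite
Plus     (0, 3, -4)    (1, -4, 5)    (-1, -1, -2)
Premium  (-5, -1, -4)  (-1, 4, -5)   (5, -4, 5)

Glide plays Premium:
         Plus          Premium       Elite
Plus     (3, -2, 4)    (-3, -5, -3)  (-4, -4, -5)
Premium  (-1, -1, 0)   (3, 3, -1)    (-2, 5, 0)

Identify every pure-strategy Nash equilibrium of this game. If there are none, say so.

Velox against (Plus, Plus): payoffs 0, -5 → best response Plus.
Velox against (Plus, Premium): payoffs 3, -1 → best response Plus.
Velox against (Premium, Plus): payoffs 1, -1 → best response Plus.
Velox against (Premium, Premium): payoffs -3, 3 → best response Premium.
Velox against (Elite, Plus): payoffs -1, 5 → best response Premium.
Velox against (Elite, Premium): payoffs -4, -2 → best response Premium.
Turo against (Plus, Plus): payoffs 3, -4, -1 → best response Plus.
Turo against (Plus, Premium): payoffs -2, -5, -4 → best response Plus.
Turo against (Premium, Plus): payoffs -1, 4, -4 → best response Premium.
Turo against (Premium, Premium): payoffs -1, 3, 5 → best response Elite.
Glide against (Plus, Plus): payoffs -4, 4 → best response Premium.
Glide against (Plus, Premium): payoffs 5, -3 → best response Plus.
Glide against (Plus, Elite): payoffs -2, -5 → best response Plus.
Glide against (Premium, Plus): payoffs -4, 0 → best response Premium.
Glide against (Premium, Premium): payoffs -5, -1 → best response Premium.
Glide against (Premium, Elite): payoffs 5, 0 → best response Plus.
Mutual best responses: (Plus, Plus, Premium).

The unique pure-strategy Nash equilibrium is (Plus, Plus, Premium).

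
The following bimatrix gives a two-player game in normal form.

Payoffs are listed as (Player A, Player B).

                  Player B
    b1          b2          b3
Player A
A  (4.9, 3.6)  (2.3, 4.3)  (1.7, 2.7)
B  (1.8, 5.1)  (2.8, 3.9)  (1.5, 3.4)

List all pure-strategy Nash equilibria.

For each player, find the best response to each opponent profile; mutual best responses are the pure NE.
Player A against b1: payoffs 4.9, 1.8 → best response A.
Player A against b2: payoffs 2.3, 2.8 → best response B.
Player A against b3: payoffs 1.7, 1.5 → best response A.
Player B against A: payoffs 3.6, 4.3, 2.7 → best response b2.
Player B against B: payoffs 5.1, 3.9, 3.4 → best response b1.
No profile is a mutual best response for all players.

No pure-strategy Nash equilibrium.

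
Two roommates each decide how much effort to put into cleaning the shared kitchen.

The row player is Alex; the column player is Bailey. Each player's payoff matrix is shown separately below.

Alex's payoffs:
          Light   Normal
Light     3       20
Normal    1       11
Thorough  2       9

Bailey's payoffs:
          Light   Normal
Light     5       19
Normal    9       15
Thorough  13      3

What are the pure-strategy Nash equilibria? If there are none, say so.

Alex against Light: payoffs 3, 1, 2 → best response Light.
Alex against Normal: payoffs 20, 11, 9 → best response Light.
Bailey against Light: payoffs 5, 19 → best response Normal.
Bailey against Normal: payoffs 9, 15 → best response Normal.
Bailey against Thorough: payoffs 13, 3 → best response Light.
Mutual best responses: (Light, Normal).

The unique pure-strategy Nash equilibrium is (Light, Normal).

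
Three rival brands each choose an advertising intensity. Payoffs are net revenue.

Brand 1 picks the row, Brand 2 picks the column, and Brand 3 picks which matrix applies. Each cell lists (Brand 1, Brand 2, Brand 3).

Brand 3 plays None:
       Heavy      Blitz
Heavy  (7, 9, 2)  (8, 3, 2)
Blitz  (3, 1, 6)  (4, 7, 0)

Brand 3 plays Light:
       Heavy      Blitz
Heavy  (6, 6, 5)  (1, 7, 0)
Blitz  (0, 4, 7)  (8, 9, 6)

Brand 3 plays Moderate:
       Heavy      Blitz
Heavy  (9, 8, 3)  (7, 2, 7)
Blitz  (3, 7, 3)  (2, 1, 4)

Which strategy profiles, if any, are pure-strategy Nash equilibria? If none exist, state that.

The unique pure-strategy Nash equilibrium is (Blitz, Blitz, Light).

(Heavy, Heavy, None): Brand 3 can switch to Light (2 → 5). Not NE.
(Heavy, Heavy, Light): Brand 2 can switch to Blitz (6 → 7). Not NE.
(Heavy, Heavy, Moderate): Brand 3 can switch to Light (3 → 5). Not NE.
(Heavy, Blitz, None): Brand 2 can switch to Heavy (3 → 9). Not NE.
(Heavy, Blitz, Light): Brand 1 can switch to Blitz (1 → 8). Not NE.
(Heavy, Blitz, Moderate): Brand 2 can switch to Heavy (2 → 8). Not NE.
(Blitz, Heavy, None): Brand 1 can switch to Heavy (3 → 7). Not NE.
(Blitz, Heavy, Light): Brand 1 can switch to Heavy (0 → 6). Not NE.
(Blitz, Blitz, Light): Brand 1 gets 8, best alternative 1; Brand 2 gets 9, best alternative 4; Brand 3 gets 6, best alternative 4. No profitable deviation — NE.
(The remaining 3 profiles each have a profitable deviation by the same check.)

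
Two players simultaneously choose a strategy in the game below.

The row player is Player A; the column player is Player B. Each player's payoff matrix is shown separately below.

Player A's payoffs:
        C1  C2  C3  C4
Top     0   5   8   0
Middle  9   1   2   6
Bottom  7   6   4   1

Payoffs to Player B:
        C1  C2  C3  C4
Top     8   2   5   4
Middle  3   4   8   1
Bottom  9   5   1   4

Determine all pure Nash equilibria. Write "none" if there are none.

Player A against C1: payoffs 0, 9, 7 → best response Middle.
Player A against C2: payoffs 5, 1, 6 → best response Bottom.
Player A against C3: payoffs 8, 2, 4 → best response Top.
Player A against C4: payoffs 0, 6, 1 → best response Middle.
Player B against Top: payoffs 8, 2, 5, 4 → best response C1.
Player B against Middle: payoffs 3, 4, 8, 1 → best response C3.
Player B against Bottom: payoffs 9, 5, 1, 4 → best response C1.
No profile is a mutual best response for all players.

There is no pure-strategy Nash equilibrium.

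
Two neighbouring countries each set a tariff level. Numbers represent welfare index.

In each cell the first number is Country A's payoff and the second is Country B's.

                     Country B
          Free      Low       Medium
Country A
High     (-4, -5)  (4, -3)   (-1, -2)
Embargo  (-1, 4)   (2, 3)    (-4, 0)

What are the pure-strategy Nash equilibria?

(High, Free): Country A can switch to Embargo (-4 → -1). Not NE.
(High, Low): Country B can switch to Medium (-3 → -2). Not NE.
(High, Medium): Country A gets -1, best alternative -4; Country B gets -2, best alternative -3. No profitable deviation — NE.
(Embargo, Free): Country A gets -1, best alternative -4; Country B gets 4, best alternative 3. No profitable deviation — NE.
(Embargo, Low): Country A can switch to High (2 → 4). Not NE.
(Embargo, Medium): Country A can switch to High (-4 → -1). Not NE.

Pure-strategy Nash equilibria: (High, Medium); (Embargo, Free)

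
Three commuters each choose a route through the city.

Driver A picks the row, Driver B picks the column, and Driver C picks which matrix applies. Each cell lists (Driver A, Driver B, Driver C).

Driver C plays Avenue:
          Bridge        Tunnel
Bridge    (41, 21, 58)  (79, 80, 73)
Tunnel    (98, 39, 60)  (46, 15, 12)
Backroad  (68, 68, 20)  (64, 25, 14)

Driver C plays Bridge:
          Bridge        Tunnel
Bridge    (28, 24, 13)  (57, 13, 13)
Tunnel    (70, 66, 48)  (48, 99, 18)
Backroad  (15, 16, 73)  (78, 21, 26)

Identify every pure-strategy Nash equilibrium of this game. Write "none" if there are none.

Pure-strategy Nash equilibria: (Bridge, Tunnel, Avenue); (Tunnel, Bridge, Avenue); (Backroad, Tunnel, Bridge)

Driver A against (Bridge, Avenue): payoffs 41, 98, 68 → best response Tunnel.
Driver A against (Bridge, Bridge): payoffs 28, 70, 15 → best response Tunnel.
Driver A against (Tunnel, Avenue): payoffs 79, 46, 64 → best response Bridge.
Driver A against (Tunnel, Bridge): payoffs 57, 48, 78 → best response Backroad.
Driver B against (Bridge, Avenue): payoffs 21, 80 → best response Tunnel.
Driver B against (Bridge, Bridge): payoffs 24, 13 → best response Bridge.
Driver B against (Tunnel, Avenue): payoffs 39, 15 → best response Bridge.
Driver B against (Tunnel, Bridge): payoffs 66, 99 → best response Tunnel.
Driver B against (Backroad, Avenue): payoffs 68, 25 → best response Bridge.
Driver B against (Backroad, Bridge): payoffs 16, 21 → best response Tunnel.
Driver C against (Bridge, Bridge): payoffs 58, 13 → best response Avenue.
Driver C against (Bridge, Tunnel): payoffs 73, 13 → best response Avenue.
Driver C against (Tunnel, Bridge): payoffs 60, 48 → best response Avenue.
Driver C against (Tunnel, Tunnel): payoffs 12, 18 → best response Bridge.
Driver C against (Backroad, Bridge): payoffs 20, 73 → best response Bridge.
Driver C against (Backroad, Tunnel): payoffs 14, 26 → best response Bridge.
Mutual best responses: (Bridge, Tunnel, Avenue); (Tunnel, Bridge, Avenue); (Backroad, Tunnel, Bridge).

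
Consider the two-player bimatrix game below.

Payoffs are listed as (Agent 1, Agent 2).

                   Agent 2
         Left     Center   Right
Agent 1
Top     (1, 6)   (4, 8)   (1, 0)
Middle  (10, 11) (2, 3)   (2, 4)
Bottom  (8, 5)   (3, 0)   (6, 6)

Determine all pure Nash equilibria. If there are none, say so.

(Top, Center) and (Middle, Left) and (Bottom, Right)

Agent 1 against Left: payoffs 1, 10, 8 → best response Middle.
Agent 1 against Center: payoffs 4, 2, 3 → best response Top.
Agent 1 against Right: payoffs 1, 2, 6 → best response Bottom.
Agent 2 against Top: payoffs 6, 8, 0 → best response Center.
Agent 2 against Middle: payoffs 11, 3, 4 → best response Left.
Agent 2 against Bottom: payoffs 5, 0, 6 → best response Right.
Mutual best responses: (Top, Center); (Middle, Left); (Bottom, Right).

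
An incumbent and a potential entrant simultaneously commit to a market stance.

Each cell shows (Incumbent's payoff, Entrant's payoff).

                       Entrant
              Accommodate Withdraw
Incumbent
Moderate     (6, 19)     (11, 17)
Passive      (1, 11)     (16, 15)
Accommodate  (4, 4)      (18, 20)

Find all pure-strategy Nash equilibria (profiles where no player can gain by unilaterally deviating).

(Moderate, Accommodate); (Accommodate, Withdraw)

Incumbent against Accommodate: payoffs 6, 1, 4 → best response Moderate.
Incumbent against Withdraw: payoffs 11, 16, 18 → best response Accommodate.
Entrant against Moderate: payoffs 19, 17 → best response Accommodate.
Entrant against Passive: payoffs 11, 15 → best response Withdraw.
Entrant against Accommodate: payoffs 4, 20 → best response Withdraw.
Mutual best responses: (Moderate, Accommodate); (Accommodate, Withdraw).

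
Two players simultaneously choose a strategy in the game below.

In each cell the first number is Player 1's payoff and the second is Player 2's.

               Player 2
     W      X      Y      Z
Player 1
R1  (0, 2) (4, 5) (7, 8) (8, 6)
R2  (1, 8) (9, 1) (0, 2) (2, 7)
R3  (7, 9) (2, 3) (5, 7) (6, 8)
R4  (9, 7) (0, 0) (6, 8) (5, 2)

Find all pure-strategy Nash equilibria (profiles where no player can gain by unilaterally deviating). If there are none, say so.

For each strategy profile, look for a profitable unilateral deviation.
(R1, W): Player 1 can switch to R2 (0 → 1). Not NE.
(R1, X): Player 1 can switch to R2 (4 → 9). Not NE.
(R1, Y): Player 1 gets 7, best alternative 6; Player 2 gets 8, best alternative 6. No profitable deviation — NE.
(R1, Z): Player 2 can switch to Y (6 → 8). Not NE.
(R2, W): Player 1 can switch to R3 (1 → 7). Not NE.
(R2, X): Player 2 can switch to W (1 → 8). Not NE.
(R2, Y): Player 1 can switch to R1 (0 → 7). Not NE.
(R2, Z): Player 1 can switch to R1 (2 → 8). Not NE.
(R3, W): Player 1 can switch to R4 (7 → 9). Not NE.
(The remaining 7 profiles each have a profitable deviation by the same check.)

The unique pure-strategy Nash equilibrium is (R1, Y).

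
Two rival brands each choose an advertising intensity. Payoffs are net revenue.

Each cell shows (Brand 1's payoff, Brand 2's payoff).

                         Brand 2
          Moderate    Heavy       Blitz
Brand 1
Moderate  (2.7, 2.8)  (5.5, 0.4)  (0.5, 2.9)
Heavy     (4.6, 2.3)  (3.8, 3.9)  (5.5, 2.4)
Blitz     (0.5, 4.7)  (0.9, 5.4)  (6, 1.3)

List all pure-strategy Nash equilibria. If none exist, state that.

For each player, find the best response to each opponent profile; mutual best responses are the pure NE.
Brand 1 against Moderate: payoffs 2.7, 4.6, 0.5 → best response Heavy.
Brand 1 against Heavy: payoffs 5.5, 3.8, 0.9 → best response Moderate.
Brand 1 against Blitz: payoffs 0.5, 5.5, 6 → best response Blitz.
Brand 2 against Moderate: payoffs 2.8, 0.4, 2.9 → best response Blitz.
Brand 2 against Heavy: payoffs 2.3, 3.9, 2.4 → best response Heavy.
Brand 2 against Blitz: payoffs 4.7, 5.4, 1.3 → best response Heavy.
No profile is a mutual best response for all players.

There is no pure-strategy Nash equilibrium.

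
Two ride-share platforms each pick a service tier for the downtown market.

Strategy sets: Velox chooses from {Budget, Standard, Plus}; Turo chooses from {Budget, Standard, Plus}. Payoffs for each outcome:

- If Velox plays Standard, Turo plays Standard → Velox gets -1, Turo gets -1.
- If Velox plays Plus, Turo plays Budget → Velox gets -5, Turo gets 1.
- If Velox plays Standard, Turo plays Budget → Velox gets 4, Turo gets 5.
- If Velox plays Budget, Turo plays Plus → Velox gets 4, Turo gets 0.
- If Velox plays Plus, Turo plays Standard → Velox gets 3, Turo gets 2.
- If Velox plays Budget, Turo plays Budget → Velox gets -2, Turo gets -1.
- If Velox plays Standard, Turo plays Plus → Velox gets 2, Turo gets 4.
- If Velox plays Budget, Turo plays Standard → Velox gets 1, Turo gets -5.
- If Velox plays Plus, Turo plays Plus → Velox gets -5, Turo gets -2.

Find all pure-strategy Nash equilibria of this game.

(Budget, Plus); (Standard, Budget); (Plus, Standard)

Velox against Budget: payoffs -2, 4, -5 → best response Standard.
Velox against Standard: payoffs 1, -1, 3 → best response Plus.
Velox against Plus: payoffs 4, 2, -5 → best response Budget.
Turo against Budget: payoffs -1, -5, 0 → best response Plus.
Turo against Standard: payoffs 5, -1, 4 → best response Budget.
Turo against Plus: payoffs 1, 2, -2 → best response Standard.
Mutual best responses: (Budget, Plus); (Standard, Budget); (Plus, Standard).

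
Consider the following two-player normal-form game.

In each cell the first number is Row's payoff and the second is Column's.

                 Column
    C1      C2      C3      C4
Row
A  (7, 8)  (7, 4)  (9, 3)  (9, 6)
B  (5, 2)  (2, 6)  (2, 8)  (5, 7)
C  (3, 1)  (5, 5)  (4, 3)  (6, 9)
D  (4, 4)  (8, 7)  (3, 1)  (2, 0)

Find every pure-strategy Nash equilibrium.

Row against C1: payoffs 7, 5, 3, 4 → best response A.
Row against C2: payoffs 7, 2, 5, 8 → best response D.
Row against C3: payoffs 9, 2, 4, 3 → best response A.
Row against C4: payoffs 9, 5, 6, 2 → best response A.
Column against A: payoffs 8, 4, 3, 6 → best response C1.
Column against B: payoffs 2, 6, 8, 7 → best response C3.
Column against C: payoffs 1, 5, 3, 9 → best response C4.
Column against D: payoffs 4, 7, 1, 0 → best response C2.
Mutual best responses: (A, C1); (D, C2).

The pure Nash equilibria are (A, C1); (D, C2).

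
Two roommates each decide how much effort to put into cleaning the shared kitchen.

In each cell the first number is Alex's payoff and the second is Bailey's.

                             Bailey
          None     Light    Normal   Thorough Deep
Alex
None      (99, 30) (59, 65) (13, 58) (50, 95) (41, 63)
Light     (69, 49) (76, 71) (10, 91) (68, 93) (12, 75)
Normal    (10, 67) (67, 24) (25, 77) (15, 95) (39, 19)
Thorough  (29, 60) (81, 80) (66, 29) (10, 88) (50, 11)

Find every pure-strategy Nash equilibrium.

For each player, find the best response to each opponent profile; mutual best responses are the pure NE.
Alex against None: payoffs 99, 69, 10, 29 → best response None.
Alex against Light: payoffs 59, 76, 67, 81 → best response Thorough.
Alex against Normal: payoffs 13, 10, 25, 66 → best response Thorough.
Alex against Thorough: payoffs 50, 68, 15, 10 → best response Light.
Alex against Deep: payoffs 41, 12, 39, 50 → best response Thorough.
Bailey against None: payoffs 30, 65, 58, 95, 63 → best response Thorough.
Bailey against Light: payoffs 49, 71, 91, 93, 75 → best response Thorough.
Bailey against Normal: payoffs 67, 24, 77, 95, 19 → best response Thorough.
Bailey against Thorough: payoffs 60, 80, 29, 88, 11 → best response Thorough.
Mutual best responses: (Light, Thorough).

(Light, Thorough)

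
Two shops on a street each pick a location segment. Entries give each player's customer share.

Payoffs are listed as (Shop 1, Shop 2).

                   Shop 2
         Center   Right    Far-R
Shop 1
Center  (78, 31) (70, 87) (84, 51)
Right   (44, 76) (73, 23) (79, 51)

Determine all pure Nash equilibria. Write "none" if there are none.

There is no pure-strategy Nash equilibrium.

Shop 1 against Center: payoffs 78, 44 → best response Center.
Shop 1 against Right: payoffs 70, 73 → best response Right.
Shop 1 against Far-R: payoffs 84, 79 → best response Center.
Shop 2 against Center: payoffs 31, 87, 51 → best response Right.
Shop 2 against Right: payoffs 76, 23, 51 → best response Center.
No profile is a mutual best response for all players.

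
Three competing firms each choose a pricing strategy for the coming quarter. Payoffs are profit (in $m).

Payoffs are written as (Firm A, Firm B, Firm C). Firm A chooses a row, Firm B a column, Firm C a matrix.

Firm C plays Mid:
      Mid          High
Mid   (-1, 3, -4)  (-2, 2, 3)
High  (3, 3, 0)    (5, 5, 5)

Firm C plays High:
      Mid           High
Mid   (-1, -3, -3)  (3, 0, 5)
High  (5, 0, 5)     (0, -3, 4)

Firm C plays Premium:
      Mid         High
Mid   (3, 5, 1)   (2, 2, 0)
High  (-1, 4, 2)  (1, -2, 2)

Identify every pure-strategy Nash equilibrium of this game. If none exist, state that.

(Mid, Mid, Mid): Firm A can switch to High (-1 → 3). Not NE.
(Mid, Mid, High): Firm A can switch to High (-1 → 5). Not NE.
(Mid, Mid, Premium): Firm A gets 3, best alternative -1; Firm B gets 5, best alternative 2; Firm C gets 1, best alternative -3. No profitable deviation — NE.
(Mid, High, Mid): Firm A can switch to High (-2 → 5). Not NE.
(Mid, High, High): Firm A gets 3, best alternative 0; Firm B gets 0, best alternative -3; Firm C gets 5, best alternative 3. No profitable deviation — NE.
(Mid, High, Premium): Firm B can switch to Mid (2 → 5). Not NE.
(High, Mid, Mid): Firm B can switch to High (3 → 5). Not NE.
(High, Mid, High): Firm A gets 5, best alternative -1; Firm B gets 0, best alternative -3; Firm C gets 5, best alternative 2. No profitable deviation — NE.
(High, Mid, Premium): Firm A can switch to Mid (-1 → 3). Not NE.
(High, High, Mid): Firm A gets 5, best alternative -2; Firm B gets 5, best alternative 3; Firm C gets 5, best alternative 4. No profitable deviation — NE.
(High, High, High): Firm A can switch to Mid (0 → 3). Not NE.
(High, High, Premium): Firm A can switch to Mid (1 → 2). Not NE.

(Mid, Mid, Premium); (Mid, High, High); (High, Mid, High); (High, High, Mid)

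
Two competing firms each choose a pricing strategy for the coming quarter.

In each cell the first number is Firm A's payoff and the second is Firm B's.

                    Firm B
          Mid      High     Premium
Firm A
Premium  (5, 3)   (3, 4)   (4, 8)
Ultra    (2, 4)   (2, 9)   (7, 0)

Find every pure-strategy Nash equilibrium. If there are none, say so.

Check each profile: it is a Nash equilibrium iff no player can strictly gain by switching unilaterally.
(Premium, Mid): Firm B can switch to High (3 → 4). Not NE.
(Premium, High): Firm B can switch to Premium (4 → 8). Not NE.
(Premium, Premium): Firm A can switch to Ultra (4 → 7). Not NE.
(Ultra, Mid): Firm A can switch to Premium (2 → 5). Not NE.
(Ultra, High): Firm A can switch to Premium (2 → 3). Not NE.
(Ultra, Premium): Firm B can switch to Mid (0 → 4). Not NE.

There is no pure-strategy Nash equilibrium.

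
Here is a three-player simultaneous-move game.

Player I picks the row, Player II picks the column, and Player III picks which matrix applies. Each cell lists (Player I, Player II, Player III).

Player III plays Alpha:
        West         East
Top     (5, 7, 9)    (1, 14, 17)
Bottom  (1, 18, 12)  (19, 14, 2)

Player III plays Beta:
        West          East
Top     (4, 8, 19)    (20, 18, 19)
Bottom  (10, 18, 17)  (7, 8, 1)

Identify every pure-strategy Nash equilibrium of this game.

(Top, East, Beta), (Bottom, West, Beta)

For each player, find the best response to each opponent profile; mutual best responses are the pure NE.
Player I against (West, Alpha): payoffs 5, 1 → best response Top.
Player I against (West, Beta): payoffs 4, 10 → best response Bottom.
Player I against (East, Alpha): payoffs 1, 19 → best response Bottom.
Player I against (East, Beta): payoffs 20, 7 → best response Top.
Player II against (Top, Alpha): payoffs 7, 14 → best response East.
Player II against (Top, Beta): payoffs 8, 18 → best response East.
Player II against (Bottom, Alpha): payoffs 18, 14 → best response West.
Player II against (Bottom, Beta): payoffs 18, 8 → best response West.
Player III against (Top, West): payoffs 9, 19 → best response Beta.
Player III against (Top, East): payoffs 17, 19 → best response Beta.
Player III against (Bottom, West): payoffs 12, 17 → best response Beta.
Player III against (Bottom, East): payoffs 2, 1 → best response Alpha.
Mutual best responses: (Top, East, Beta); (Bottom, West, Beta).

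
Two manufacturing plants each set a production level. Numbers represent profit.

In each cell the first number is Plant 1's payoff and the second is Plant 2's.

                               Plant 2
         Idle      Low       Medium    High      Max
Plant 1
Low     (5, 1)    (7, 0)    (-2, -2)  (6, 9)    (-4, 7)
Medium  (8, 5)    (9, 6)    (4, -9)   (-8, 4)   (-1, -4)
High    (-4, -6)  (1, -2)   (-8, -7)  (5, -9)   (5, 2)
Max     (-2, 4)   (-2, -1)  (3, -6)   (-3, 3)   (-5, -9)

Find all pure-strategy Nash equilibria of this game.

Pure-strategy Nash equilibria: (Low, High) and (Medium, Low) and (High, Max)

Plant 1 against Idle: payoffs 5, 8, -4, -2 → best response Medium.
Plant 1 against Low: payoffs 7, 9, 1, -2 → best response Medium.
Plant 1 against Medium: payoffs -2, 4, -8, 3 → best response Medium.
Plant 1 against High: payoffs 6, -8, 5, -3 → best response Low.
Plant 1 against Max: payoffs -4, -1, 5, -5 → best response High.
Plant 2 against Low: payoffs 1, 0, -2, 9, 7 → best response High.
Plant 2 against Medium: payoffs 5, 6, -9, 4, -4 → best response Low.
Plant 2 against High: payoffs -6, -2, -7, -9, 2 → best response Max.
Plant 2 against Max: payoffs 4, -1, -6, 3, -9 → best response Idle.
Mutual best responses: (Low, High); (Medium, Low); (High, Max).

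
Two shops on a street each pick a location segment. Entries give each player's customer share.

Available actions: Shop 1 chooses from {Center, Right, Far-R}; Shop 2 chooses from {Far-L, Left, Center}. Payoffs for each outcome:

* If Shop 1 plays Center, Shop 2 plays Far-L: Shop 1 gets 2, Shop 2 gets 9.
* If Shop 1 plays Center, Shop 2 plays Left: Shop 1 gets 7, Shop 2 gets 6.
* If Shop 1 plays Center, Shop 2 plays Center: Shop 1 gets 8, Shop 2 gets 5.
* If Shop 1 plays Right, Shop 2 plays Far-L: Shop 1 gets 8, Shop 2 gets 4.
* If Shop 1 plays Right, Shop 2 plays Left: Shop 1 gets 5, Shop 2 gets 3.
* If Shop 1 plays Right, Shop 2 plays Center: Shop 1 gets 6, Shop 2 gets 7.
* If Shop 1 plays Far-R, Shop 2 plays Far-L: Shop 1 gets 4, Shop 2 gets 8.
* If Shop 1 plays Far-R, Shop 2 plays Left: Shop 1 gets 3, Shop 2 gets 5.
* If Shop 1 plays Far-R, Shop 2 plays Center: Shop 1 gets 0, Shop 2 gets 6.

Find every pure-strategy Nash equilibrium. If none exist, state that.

(Center, Far-L): Shop 1 can switch to Right (2 → 8). Not NE.
(Center, Left): Shop 2 can switch to Far-L (6 → 9). Not NE.
(Center, Center): Shop 2 can switch to Far-L (5 → 9). Not NE.
(Right, Far-L): Shop 2 can switch to Center (4 → 7). Not NE.
(Right, Left): Shop 1 can switch to Center (5 → 7). Not NE.
(Right, Center): Shop 1 can switch to Center (6 → 8). Not NE.
(Far-R, Far-L): Shop 1 can switch to Right (4 → 8). Not NE.
(Far-R, Left): Shop 1 can switch to Center (3 → 7). Not NE.
(Far-R, Center): Shop 1 can switch to Center (0 → 8). Not NE.

There is no pure-strategy Nash equilibrium.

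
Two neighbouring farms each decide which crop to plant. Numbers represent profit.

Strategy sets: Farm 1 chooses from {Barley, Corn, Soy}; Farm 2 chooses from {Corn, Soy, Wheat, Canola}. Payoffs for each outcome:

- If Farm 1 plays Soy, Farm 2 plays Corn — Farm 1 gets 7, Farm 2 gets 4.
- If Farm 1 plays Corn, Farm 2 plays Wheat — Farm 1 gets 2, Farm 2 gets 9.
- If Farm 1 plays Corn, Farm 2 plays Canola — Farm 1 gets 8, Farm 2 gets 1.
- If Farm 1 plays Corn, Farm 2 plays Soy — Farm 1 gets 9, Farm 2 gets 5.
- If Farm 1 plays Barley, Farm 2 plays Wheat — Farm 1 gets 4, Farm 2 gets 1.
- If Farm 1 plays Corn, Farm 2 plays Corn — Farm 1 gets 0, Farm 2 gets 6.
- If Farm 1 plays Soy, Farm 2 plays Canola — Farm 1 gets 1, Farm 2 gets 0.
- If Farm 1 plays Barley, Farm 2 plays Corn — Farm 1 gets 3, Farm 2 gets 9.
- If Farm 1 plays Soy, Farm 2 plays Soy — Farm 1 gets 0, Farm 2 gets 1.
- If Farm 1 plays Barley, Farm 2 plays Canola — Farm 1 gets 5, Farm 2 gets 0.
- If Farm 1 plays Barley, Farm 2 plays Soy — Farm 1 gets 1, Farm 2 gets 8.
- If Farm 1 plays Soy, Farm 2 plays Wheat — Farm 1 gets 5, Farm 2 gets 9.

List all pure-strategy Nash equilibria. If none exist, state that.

Farm 1 against Corn: payoffs 3, 0, 7 → best response Soy.
Farm 1 against Soy: payoffs 1, 9, 0 → best response Corn.
Farm 1 against Wheat: payoffs 4, 2, 5 → best response Soy.
Farm 1 against Canola: payoffs 5, 8, 1 → best response Corn.
Farm 2 against Barley: payoffs 9, 8, 1, 0 → best response Corn.
Farm 2 against Corn: payoffs 6, 5, 9, 1 → best response Wheat.
Farm 2 against Soy: payoffs 4, 1, 9, 0 → best response Wheat.
Mutual best responses: (Soy, Wheat).

Pure NE: (Soy, Wheat)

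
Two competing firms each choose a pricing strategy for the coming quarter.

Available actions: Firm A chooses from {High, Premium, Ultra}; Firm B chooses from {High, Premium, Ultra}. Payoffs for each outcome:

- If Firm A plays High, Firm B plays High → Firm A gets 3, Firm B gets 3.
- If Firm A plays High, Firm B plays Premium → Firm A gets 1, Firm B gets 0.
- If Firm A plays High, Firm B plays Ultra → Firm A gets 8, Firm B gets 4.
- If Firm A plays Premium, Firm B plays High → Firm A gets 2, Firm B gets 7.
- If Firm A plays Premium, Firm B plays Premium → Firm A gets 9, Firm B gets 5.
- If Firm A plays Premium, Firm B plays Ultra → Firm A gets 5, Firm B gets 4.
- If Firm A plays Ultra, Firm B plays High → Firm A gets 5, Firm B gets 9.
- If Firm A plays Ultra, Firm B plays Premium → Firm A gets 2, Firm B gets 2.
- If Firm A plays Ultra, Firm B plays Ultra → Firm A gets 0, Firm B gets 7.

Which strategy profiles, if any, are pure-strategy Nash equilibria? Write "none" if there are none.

(High, High): Firm A can switch to Ultra (3 → 5). Not NE.
(High, Premium): Firm A can switch to Premium (1 → 9). Not NE.
(High, Ultra): Firm A gets 8, best alternative 5; Firm B gets 4, best alternative 3. No profitable deviation — NE.
(Premium, High): Firm A can switch to High (2 → 3). Not NE.
(Premium, Premium): Firm B can switch to High (5 → 7). Not NE.
(Premium, Ultra): Firm A can switch to High (5 → 8). Not NE.
(Ultra, High): Firm A gets 5, best alternative 3; Firm B gets 9, best alternative 7. No profitable deviation — NE.
(Ultra, Premium): Firm A can switch to Premium (2 → 9). Not NE.
(Ultra, Ultra): Firm A can switch to High (0 → 8). Not NE.

Pure-strategy Nash equilibria: (High, Ultra), (Ultra, High)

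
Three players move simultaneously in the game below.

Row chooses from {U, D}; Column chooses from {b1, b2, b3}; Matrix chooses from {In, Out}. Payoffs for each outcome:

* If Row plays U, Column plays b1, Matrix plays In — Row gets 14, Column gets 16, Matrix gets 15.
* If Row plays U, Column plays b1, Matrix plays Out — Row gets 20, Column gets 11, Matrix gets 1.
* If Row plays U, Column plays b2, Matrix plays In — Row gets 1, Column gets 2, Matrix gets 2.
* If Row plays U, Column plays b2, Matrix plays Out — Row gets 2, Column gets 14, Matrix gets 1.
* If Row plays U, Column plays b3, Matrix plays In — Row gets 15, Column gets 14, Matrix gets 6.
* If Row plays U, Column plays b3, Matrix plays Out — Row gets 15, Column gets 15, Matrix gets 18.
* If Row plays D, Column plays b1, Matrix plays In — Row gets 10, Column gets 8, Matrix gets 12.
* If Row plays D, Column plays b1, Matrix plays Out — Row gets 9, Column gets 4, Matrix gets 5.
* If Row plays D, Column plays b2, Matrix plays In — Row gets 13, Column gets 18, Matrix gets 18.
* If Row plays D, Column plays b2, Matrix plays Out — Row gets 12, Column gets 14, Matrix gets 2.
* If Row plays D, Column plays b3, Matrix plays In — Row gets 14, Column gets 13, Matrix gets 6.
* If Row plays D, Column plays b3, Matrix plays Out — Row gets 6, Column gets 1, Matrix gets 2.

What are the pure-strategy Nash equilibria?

(U, b1, In); (U, b3, Out); (D, b2, In)

For each strategy profile, look for a profitable unilateral deviation.
(U, b1, In): Row gets 14, best alternative 10; Column gets 16, best alternative 14; Matrix gets 15, best alternative 1. No profitable deviation — NE.
(U, b1, Out): Column can switch to b2 (11 → 14). Not NE.
(U, b2, In): Row can switch to D (1 → 13). Not NE.
(U, b2, Out): Row can switch to D (2 → 12). Not NE.
(U, b3, In): Column can switch to b1 (14 → 16). Not NE.
(U, b3, Out): Row gets 15, best alternative 6; Column gets 15, best alternative 14; Matrix gets 18, best alternative 6. No profitable deviation — NE.
(D, b1, In): Row can switch to U (10 → 14). Not NE.
(D, b1, Out): Row can switch to U (9 → 20). Not NE.
(D, b2, In): Row gets 13, best alternative 1; Column gets 18, best alternative 13; Matrix gets 18, best alternative 2. No profitable deviation — NE.
(D, b2, Out): Matrix can switch to In (2 → 18). Not NE.
(D, b3, In): Row can switch to U (14 → 15). Not NE.
(D, b3, Out): Row can switch to U (6 → 15). Not NE.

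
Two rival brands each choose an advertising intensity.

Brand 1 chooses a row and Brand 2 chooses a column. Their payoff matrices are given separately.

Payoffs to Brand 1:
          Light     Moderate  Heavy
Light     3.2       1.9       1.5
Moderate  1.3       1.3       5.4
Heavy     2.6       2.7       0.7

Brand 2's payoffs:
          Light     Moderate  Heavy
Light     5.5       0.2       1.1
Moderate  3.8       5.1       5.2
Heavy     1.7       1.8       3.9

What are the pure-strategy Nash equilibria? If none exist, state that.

(Light, Light) and (Moderate, Heavy)

(Light, Light): Brand 1 gets 3.2, best alternative 2.6; Brand 2 gets 5.5, best alternative 1.1. No profitable deviation — NE.
(Light, Moderate): Brand 1 can switch to Heavy (1.9 → 2.7). Not NE.
(Light, Heavy): Brand 1 can switch to Moderate (1.5 → 5.4). Not NE.
(Moderate, Light): Brand 1 can switch to Light (1.3 → 3.2). Not NE.
(Moderate, Moderate): Brand 1 can switch to Light (1.3 → 1.9). Not NE.
(Moderate, Heavy): Brand 1 gets 5.4, best alternative 1.5; Brand 2 gets 5.2, best alternative 5.1. No profitable deviation — NE.
(Heavy, Light): Brand 1 can switch to Light (2.6 → 3.2). Not NE.
(Heavy, Moderate): Brand 2 can switch to Heavy (1.8 → 3.9). Not NE.
(Heavy, Heavy): Brand 1 can switch to Light (0.7 → 1.5). Not NE.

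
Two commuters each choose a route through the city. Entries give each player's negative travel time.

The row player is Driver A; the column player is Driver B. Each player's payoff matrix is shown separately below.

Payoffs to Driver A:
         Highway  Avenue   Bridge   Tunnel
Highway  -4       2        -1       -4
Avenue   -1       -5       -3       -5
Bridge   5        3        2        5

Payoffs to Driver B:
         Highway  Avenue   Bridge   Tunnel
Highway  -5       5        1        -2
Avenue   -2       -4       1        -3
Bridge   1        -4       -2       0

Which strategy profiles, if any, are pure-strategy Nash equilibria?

Pure NE: (Bridge, Highway)

(Highway, Highway): Driver A can switch to Avenue (-4 → -1). Not NE.
(Highway, Avenue): Driver A can switch to Bridge (2 → 3). Not NE.
(Highway, Bridge): Driver A can switch to Bridge (-1 → 2). Not NE.
(Highway, Tunnel): Driver A can switch to Bridge (-4 → 5). Not NE.
(Avenue, Highway): Driver A can switch to Bridge (-1 → 5). Not NE.
(Avenue, Avenue): Driver A can switch to Highway (-5 → 2). Not NE.
(Avenue, Bridge): Driver A can switch to Highway (-3 → -1). Not NE.
(Avenue, Tunnel): Driver A can switch to Highway (-5 → -4). Not NE.
(Bridge, Highway): Driver A gets 5, best alternative -1; Driver B gets 1, best alternative 0. No profitable deviation — NE.
(Bridge, Avenue): Driver B can switch to Highway (-4 → 1). Not NE.
(Bridge, Bridge): Driver B can switch to Highway (-2 → 1). Not NE.
(Bridge, Tunnel): Driver B can switch to Highway (0 → 1). Not NE.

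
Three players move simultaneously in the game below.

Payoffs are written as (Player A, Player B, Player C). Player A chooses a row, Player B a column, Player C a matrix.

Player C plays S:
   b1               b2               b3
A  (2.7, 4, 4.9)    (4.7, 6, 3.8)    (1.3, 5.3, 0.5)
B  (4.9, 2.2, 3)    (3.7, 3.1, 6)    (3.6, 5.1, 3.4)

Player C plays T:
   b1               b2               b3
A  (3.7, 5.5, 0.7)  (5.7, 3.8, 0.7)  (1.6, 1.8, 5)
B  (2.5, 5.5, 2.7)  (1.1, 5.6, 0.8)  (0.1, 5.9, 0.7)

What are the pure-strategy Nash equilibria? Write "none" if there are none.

(A, b2, S) and (B, b3, S)

For each player, find the best response to each opponent profile; mutual best responses are the pure NE.
Player A against (b1, S): payoffs 2.7, 4.9 → best response B.
Player A against (b1, T): payoffs 3.7, 2.5 → best response A.
Player A against (b2, S): payoffs 4.7, 3.7 → best response A.
Player A against (b2, T): payoffs 5.7, 1.1 → best response A.
Player A against (b3, S): payoffs 1.3, 3.6 → best response B.
Player A against (b3, T): payoffs 1.6, 0.1 → best response A.
Player B against (A, S): payoffs 4, 6, 5.3 → best response b2.
Player B against (A, T): payoffs 5.5, 3.8, 1.8 → best response b1.
Player B against (B, S): payoffs 2.2, 3.1, 5.1 → best response b3.
Player B against (B, T): payoffs 5.5, 5.6, 5.9 → best response b3.
Player C against (A, b1): payoffs 4.9, 0.7 → best response S.
Player C against (A, b2): payoffs 3.8, 0.7 → best response S.
Player C against (A, b3): payoffs 0.5, 5 → best response T.
Player C against (B, b1): payoffs 3, 2.7 → best response S.
Player C against (B, b2): payoffs 6, 0.8 → best response S.
Player C against (B, b3): payoffs 3.4, 0.7 → best response S.
Mutual best responses: (A, b2, S); (B, b3, S).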